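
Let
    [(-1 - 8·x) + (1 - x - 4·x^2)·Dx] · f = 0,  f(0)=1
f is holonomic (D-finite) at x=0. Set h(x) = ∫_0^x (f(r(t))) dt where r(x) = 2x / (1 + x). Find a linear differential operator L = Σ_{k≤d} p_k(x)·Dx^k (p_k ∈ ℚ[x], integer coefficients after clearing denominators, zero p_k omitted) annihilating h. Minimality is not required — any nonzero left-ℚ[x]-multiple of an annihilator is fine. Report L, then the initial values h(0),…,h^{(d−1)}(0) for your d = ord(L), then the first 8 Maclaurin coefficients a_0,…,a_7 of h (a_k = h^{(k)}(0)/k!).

L = (2 + 34·x)·Dx + (-1 - x + 17·x^2 + 17·x^3)·Dx^2  (order 2).
h: a_k = 0, 1, 1, 6, 17/2, 306/5, 289/3, 5202/7, …
ICs: h(0) = 0, h′(0) = 1.

f: a_k = 1, 1, 5, 9, 29, 65, 181, 441, …
Change of var in L_f (x↦r) gives L₀.
∫: right-multiply L₀ by Dx.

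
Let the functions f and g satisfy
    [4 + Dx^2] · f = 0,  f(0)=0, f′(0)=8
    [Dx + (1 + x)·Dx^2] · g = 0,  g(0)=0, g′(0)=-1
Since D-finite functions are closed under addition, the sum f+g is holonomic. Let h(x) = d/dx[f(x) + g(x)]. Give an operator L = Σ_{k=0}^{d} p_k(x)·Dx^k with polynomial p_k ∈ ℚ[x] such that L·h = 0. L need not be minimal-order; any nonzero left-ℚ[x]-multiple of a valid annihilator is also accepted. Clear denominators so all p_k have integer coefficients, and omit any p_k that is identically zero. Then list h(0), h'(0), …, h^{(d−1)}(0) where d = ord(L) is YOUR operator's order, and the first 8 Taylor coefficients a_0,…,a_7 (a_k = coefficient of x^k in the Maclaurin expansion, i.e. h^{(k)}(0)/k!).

L = (20 + 16·x + 8·x^2) + (12 + 28·x + 24·x^2 + 8·x^3)·Dx + (5 + 4·x + 2·x^2)·Dx^2 + (3 + 7·x + 6·x^2 + 2·x^3)·Dx^3  (order 3).
h: a_k = 7, 1, -17, 1, 13/3, 1, -77/45, 1, …
ICs: h(0) = 7, h′(0) = 1, h′′(0) = -34.

f: a_k = 0, 8, 0, -16/3, 0, 16/15, 0, -32/315, …
g: a_k = 0, -1, 1/2, -1/3, 1/4, -1/5, 1/6, -1/7, …
Weyl lclm of L_f,L_g ⇒ L₀ (ord ≤ 4).
Derive L from L₀ (diff closure).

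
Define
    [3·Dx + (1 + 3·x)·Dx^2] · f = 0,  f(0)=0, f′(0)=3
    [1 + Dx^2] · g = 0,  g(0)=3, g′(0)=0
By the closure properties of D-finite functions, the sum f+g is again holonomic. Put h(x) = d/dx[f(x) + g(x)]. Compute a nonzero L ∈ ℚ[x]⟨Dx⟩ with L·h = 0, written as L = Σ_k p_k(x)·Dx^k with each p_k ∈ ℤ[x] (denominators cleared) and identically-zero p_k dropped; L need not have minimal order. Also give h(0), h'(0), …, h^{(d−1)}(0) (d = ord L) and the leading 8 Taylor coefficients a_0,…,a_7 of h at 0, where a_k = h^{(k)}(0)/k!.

L = (165 + 18·x + 27·x^2) + (19 + 63·x + 27·x^2 + 27·x^3)·Dx + (165 + 18·x + 27·x^2)·Dx^2 + (19 + 63·x + 27·x^2 + 27·x^3)·Dx^3  (order 3).
h: a_k = 3, -12, 27, -161/2, 243, -29161/40, 2187, -11022479/1680, …
ICs: h(0) = 3, h′(0) = -12, h′′(0) = 54.

f: a_k = 0, 3, -9/2, 9, -81/4, 243/5, -243/2, 2187/7, …
g: a_k = 3, 0, -3/2, 0, 1/8, 0, -1/240, 0, …
Sum ⇒ L₀ = lclm(L_f,L_g) in ℚ(x)⟨Dx⟩.
Differentiate: ansatz ord ≤ ord L₀ ⇒ L.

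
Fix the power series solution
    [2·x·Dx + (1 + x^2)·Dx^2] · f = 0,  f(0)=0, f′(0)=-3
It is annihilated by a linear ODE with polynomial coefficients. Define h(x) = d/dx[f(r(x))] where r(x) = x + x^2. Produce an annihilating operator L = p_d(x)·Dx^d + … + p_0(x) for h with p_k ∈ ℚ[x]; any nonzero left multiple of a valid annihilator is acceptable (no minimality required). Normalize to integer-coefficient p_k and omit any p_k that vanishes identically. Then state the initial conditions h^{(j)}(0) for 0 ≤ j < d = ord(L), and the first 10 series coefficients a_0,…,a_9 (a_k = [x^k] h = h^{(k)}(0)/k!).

f: a_k = 0, -3, 0, 1, 0, -3/5, 0, 3/7, 0, -1/3, …
Change of var in L_f (x↦r) gives L₀.
h₀' ⇒ L via d/dx closure of L₀.
L = (-2 + 2·x + 8·x^2 + 12·x^3 + 6·x^4) + (1 + 2·x + x^2 + 4·x^3 + 5·x^4 + 2·x^5)·Dx  (order 1).
h: a_k = -3, -6, 3, 12, 12, -12, -39, -24, 51, 114, …
ICs: h(0) = -3.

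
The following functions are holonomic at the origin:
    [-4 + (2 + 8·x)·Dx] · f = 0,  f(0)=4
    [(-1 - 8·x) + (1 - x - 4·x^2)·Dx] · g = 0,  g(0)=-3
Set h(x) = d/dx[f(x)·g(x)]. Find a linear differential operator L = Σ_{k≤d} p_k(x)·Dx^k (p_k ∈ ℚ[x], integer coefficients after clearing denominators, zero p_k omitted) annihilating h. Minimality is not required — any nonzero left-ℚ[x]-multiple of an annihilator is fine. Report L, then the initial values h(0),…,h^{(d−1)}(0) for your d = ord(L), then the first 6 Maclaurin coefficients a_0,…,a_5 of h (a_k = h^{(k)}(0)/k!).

L = (10 + 156·x + 540·x^2 + 800·x^3 + 960·x^4) + (-3 - 19·x - 30·x^2 + 56·x^3 + 352·x^4 + 384·x^5)·Dx  (order 1).
h: a_k = -36, -120, -756, -1488, -8580, -13176, …
ICs: h(0) = -36.

f: a_k = 4, 8, -8, 16, -40, 112, …
g: a_k = -3, -3, -15, -27, -87, -195, …
f·g: L₀ = L_f ⊗_s L_g, ord ≤ 1·1.
Differentiate: ansatz ord ≤ ord L₀ ⇒ L.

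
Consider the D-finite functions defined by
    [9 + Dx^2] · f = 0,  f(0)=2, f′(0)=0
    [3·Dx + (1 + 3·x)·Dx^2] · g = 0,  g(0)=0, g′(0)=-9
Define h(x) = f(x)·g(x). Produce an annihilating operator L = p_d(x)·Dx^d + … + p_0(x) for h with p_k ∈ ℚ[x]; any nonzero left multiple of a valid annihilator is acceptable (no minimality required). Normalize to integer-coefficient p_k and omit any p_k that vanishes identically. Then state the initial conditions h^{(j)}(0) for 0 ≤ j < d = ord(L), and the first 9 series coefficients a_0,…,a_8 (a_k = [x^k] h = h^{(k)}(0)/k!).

f: a_k = 2, 0, -9, 0, 27/4, 0, -81/40, 0, 729/2240, …
g: a_k = 0, -9, 27/2, -27, 243/4, -729/5, 729/2, -6561/7, 19683/8, …
f·g: L₀ = L_f ⊗_s L_g, ord ≤ 2·2.
L = (-81 + 486·x + 4617·x^2 + 11664·x^3 + 8748·x^4) + (36 + 540·x + 1944·x^2 + 1944·x^3)·Dx + (180·x + 1134·x^2 + 2592·x^3 + 1944·x^4)·Dx^2 + (4 + 60·x + 216·x^2 + 216·x^3)·Dx^3 + (1 + 14·x + 69·x^2 + 144·x^3 + 108·x^4)·Dx^4  (order 4).
h: a_k = 0, -18, 27, 27, 0, -2187/20, 2187/8, -203391/280, 80919/40, …
ICs: h(0) = 0, h′(0) = -18, h′′(0) = 54, h′′′(0) = 162.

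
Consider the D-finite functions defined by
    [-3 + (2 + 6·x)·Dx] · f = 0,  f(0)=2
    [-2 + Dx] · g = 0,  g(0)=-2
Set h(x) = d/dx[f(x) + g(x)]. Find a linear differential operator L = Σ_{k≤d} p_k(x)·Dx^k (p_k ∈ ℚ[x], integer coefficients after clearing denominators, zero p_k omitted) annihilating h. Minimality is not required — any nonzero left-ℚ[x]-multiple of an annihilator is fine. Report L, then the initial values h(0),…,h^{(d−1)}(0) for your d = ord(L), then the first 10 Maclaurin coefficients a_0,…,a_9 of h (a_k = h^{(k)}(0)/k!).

L = (-78 - 72·x) + (11 - 96·x - 144·x^2)·Dx + (14 + 66·x + 72·x^2)·Dx^2  (order 2).
h: a_k = -1, -25/2, 17/8, -1471/48, 24491/384, -693001/3840, 22717481/46080, -886686271/645120, 39897670931/10321920, -2034795635401/185794560, …
ICs: h(0) = -1, h′(0) = -25/2.

f: a_k = 2, 3, -9/4, 27/8, -405/64, 1701/128, -15309/512, 72171/1024, -2814669/16384, 14073345/32768, …
g: a_k = -2, -4, -4, -8/3, -4/3, -8/15, -8/45, -16/315, -4/315, -8/2835, …
Weyl lclm of L_f,L_g ⇒ L₀ (ord ≤ 2).
h=h₀': d/dx-closure on L₀ ⇒ L.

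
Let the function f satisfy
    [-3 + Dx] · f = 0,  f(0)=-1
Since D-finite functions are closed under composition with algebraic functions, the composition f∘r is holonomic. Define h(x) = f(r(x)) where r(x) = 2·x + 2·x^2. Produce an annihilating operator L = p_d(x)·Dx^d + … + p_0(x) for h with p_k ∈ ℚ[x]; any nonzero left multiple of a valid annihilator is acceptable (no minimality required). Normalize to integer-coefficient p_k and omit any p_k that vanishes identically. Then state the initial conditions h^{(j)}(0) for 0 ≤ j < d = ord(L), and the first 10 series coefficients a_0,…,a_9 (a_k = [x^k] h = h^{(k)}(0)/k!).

f: a_k = -1, -3, -9/2, -9/2, -27/8, -81/40, -81/80, -243/560, -729/4480, -243/4480, …
Substitute x→r, Dx→(1/r')Dx; clear ⇒ L₀.
L = (-6 - 12·x) + Dx  (order 1).
h: a_k = -1, -6, -24, -72, -180, -1944/5, -3744/5, -45792/35, -73656/35, -22032/7, …
ICs: h(0) = -1.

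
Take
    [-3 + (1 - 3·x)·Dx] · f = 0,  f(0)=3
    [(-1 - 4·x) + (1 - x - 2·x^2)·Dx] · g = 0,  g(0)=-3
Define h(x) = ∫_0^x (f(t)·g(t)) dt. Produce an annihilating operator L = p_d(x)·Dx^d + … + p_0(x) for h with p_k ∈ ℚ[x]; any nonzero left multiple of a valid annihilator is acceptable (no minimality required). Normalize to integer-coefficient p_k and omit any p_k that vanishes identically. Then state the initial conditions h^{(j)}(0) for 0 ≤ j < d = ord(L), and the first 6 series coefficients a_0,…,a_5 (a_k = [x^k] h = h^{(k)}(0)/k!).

L = (-4 + 2·x + 18·x^2)·Dx + (1 - 4·x + x^2 + 6·x^3)·Dx^2  (order 2).
h: a_k = 0, -9, -18, -45, -225/2, -1449/5, …
ICs: h(0) = 0, h′(0) = -9.

f: a_k = 3, 9, 27, 81, 243, 729, …
g: a_k = -3, -3, -9, -15, -33, -63, …
h₀=f·g: eliminate ⇒ L₀, order ≤ 1·1.
∫: right-multiply L₀ by Dx.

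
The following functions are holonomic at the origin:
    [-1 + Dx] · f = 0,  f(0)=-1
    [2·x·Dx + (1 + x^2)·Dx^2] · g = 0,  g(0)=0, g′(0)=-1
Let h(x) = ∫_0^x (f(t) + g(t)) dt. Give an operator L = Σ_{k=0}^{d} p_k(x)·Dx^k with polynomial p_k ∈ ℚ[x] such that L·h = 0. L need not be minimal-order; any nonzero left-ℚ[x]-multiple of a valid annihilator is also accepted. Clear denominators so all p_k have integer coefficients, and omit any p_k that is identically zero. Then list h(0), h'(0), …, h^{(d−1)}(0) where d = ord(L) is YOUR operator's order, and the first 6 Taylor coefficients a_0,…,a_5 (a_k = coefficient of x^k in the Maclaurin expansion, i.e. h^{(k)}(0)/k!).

f: a_k = -1, -1, -1/2, -1/6, -1/24, -1/120, …
g: a_k = 0, -1, 0, 1/3, 0, -1/5, …
f+g: L₀ = lclm(L_f,L_g), ord ≤ 1+2.
∫: right-multiply L₀ by Dx.
L = (2 - 4·x - 2·x^2)·Dx^2 + (-3 + 3·x + x^2 - x^3)·Dx^3 + (1 + x + x^2 + x^3)·Dx^4  (order 4).
h: a_k = 0, -1, -1, -1/6, 1/24, -1/120, …
ICs: h(0) = 0, h′(0) = -1, h′′(0) = -2, h′′′(0) = -1.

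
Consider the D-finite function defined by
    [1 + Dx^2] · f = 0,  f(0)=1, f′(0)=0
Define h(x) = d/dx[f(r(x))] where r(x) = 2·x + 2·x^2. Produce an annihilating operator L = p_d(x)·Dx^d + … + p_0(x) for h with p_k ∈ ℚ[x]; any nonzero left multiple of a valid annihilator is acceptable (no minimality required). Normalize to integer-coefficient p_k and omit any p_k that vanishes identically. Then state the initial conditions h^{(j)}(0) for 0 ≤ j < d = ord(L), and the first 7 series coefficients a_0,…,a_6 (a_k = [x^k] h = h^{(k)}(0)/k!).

L = (16 + 32·x + 96·x^2 + 128·x^3 + 64·x^4) + (-6 - 12·x)·Dx + (1 + 4·x + 4·x^2)·Dx^2  (order 2).
h: a_k = 0, -4, -12, -16/3, 40/3, 352/15, 224/15, …
ICs: h(0) = 0, h′(0) = -4.

f: a_k = 1, 0, -1/2, 0, 1/24, 0, -1/720, …
Change of var in L_f (x↦r) gives L₀.
h₀' ⇒ L via d/dx closure of L₀.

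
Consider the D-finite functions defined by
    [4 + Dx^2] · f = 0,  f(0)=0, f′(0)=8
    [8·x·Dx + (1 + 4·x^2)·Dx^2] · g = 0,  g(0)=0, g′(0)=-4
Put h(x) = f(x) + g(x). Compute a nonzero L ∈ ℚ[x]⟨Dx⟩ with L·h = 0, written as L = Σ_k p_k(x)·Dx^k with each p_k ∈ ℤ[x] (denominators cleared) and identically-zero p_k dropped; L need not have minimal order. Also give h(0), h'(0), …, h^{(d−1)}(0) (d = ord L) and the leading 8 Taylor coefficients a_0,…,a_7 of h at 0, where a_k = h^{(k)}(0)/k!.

L = (-352·x + 1792·x^3 + 512·x^5)·Dx + (-4 + 112·x^2 + 576·x^4 + 256·x^6)·Dx^2 + (-88·x + 448·x^3 + 128·x^5)·Dx^3 + (-1 + 28·x^2 + 144·x^4 + 64·x^6)·Dx^4  (order 4).
h: a_k = 0, 4, 0, 0, 0, -176/15, 0, 11488/315, …
ICs: h(0) = 0, h′(0) = 4, h′′(0) = 0, h′′′(0) = 0.

f: a_k = 0, 8, 0, -16/3, 0, 16/15, 0, -32/315, …
g: a_k = 0, -4, 0, 16/3, 0, -64/5, 0, 256/7, …
Weyl lclm of L_f,L_g ⇒ L₀ (ord ≤ 4).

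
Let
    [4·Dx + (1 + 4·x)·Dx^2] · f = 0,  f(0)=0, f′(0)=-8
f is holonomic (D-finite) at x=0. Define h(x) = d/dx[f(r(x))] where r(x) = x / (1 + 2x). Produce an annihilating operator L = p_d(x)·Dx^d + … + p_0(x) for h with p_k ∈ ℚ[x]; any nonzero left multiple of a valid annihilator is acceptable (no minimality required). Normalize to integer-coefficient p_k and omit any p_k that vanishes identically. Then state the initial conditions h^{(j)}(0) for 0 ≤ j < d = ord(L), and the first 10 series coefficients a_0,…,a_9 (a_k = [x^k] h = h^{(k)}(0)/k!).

f: a_k = 0, -8, 16, -128/3, 128, -2048/5, 4096/3, -32768/7, 16384, -524288/9, …
Substitute x→r, Dx→(1/r')Dx; clear ⇒ L₀.
h=h₀': d/dx-closure on L₀ ⇒ L.
L = (8 + 24·x) + (1 + 8·x + 12·x^2)·Dx  (order 1).
h: a_k = -8, 64, -416, 2560, -15488, 93184, -559616, 3358720, -20154368, 120930304, …
ICs: h(0) = -8.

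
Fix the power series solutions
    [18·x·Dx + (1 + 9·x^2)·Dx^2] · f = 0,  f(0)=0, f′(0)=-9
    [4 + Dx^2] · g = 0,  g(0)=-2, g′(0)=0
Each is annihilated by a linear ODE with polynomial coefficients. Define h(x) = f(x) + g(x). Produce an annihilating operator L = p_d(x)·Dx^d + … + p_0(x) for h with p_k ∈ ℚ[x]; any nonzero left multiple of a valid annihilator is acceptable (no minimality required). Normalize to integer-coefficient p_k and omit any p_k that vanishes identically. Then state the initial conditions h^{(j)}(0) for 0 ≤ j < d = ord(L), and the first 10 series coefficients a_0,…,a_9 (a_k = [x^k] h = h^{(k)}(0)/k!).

L = (-3744·x + 37584·x^3 + 11664·x^5)·Dx + (-28 + 864·x^2 + 10692·x^4 + 5832·x^6)·Dx^2 + (-936·x + 9396·x^3 + 2916·x^5)·Dx^3 + (-7 + 216·x^2 + 2673·x^4 + 1458·x^6)·Dx^4  (order 4).
h: a_k = -2, -9, 4, 27, -4/3, -729/5, 8/45, 6561/7, -4/315, -6561, …
ICs: h(0) = -2, h′(0) = -9, h′′(0) = 8, h′′′(0) = 162.

f: a_k = 0, -9, 0, 27, 0, -729/5, 0, 6561/7, 0, -6561, …
g: a_k = -2, 0, 4, 0, -4/3, 0, 8/45, 0, -4/315, 0, …
f+g: L₀ = lclm(L_f,L_g), ord ≤ 2+2.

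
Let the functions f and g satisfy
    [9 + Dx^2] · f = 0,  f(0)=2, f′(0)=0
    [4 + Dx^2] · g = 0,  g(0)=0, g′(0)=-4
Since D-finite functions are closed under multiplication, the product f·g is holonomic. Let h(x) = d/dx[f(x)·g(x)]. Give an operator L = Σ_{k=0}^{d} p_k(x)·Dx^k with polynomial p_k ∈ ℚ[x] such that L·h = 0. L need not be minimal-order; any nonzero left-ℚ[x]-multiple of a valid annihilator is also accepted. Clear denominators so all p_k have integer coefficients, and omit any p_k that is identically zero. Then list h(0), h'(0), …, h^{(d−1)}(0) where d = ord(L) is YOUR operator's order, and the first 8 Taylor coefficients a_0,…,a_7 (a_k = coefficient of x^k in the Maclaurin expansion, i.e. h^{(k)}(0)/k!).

L = 25 + 26·Dx^2 + Dx^4  (order 4).
h: a_k = -8, 0, 124, 0, -781/3, 0, 19531/90, 0, …
ICs: h(0) = -8, h′(0) = 0, h′′(0) = 248, h′′′(0) = 0.

f: a_k = 2, 0, -9, 0, 27/4, 0, -81/40, 0, …
g: a_k = 0, -4, 0, 8/3, 0, -8/15, 0, 16/315, …
h₀=f·g: eliminate ⇒ L₀, order ≤ 2·2.
h=h₀': d/dx-closure on L₀ ⇒ L.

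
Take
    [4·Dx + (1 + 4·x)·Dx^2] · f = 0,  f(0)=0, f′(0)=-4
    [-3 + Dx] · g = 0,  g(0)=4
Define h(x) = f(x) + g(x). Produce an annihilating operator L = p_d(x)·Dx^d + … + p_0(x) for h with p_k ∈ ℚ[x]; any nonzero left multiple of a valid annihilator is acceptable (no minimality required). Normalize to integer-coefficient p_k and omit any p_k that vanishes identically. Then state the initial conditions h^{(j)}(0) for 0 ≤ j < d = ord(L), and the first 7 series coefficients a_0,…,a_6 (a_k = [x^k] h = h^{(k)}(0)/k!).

f: a_k = 0, -4, 8, -64/3, 64, -1024/5, 2048/3, …
g: a_k = 4, 12, 18, 18, 27/2, 81/10, 81/20, …
Sum ⇒ L₀ = lclm(L_f,L_g) in ℚ(x)⟨Dx⟩.
L = (-132 - 144·x)·Dx + (23 - 72·x - 144·x^2)·Dx^2 + (7 + 40·x + 48·x^2)·Dx^3  (order 3).
h: a_k = 4, 8, 26, -10/3, 155/2, -1967/10, 41203/60, …
ICs: h(0) = 4, h′(0) = 8, h′′(0) = 52.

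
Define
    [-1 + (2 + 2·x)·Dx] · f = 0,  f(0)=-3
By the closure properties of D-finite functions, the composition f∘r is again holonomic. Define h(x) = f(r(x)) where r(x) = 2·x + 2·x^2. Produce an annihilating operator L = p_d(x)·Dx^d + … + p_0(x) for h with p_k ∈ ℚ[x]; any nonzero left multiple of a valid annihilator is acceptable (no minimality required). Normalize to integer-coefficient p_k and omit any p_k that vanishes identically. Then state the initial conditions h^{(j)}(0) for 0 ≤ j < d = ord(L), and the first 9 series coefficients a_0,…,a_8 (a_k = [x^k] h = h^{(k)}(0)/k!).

f: a_k = -3, -3/2, 3/8, -3/16, 15/128, -21/256, 63/1024, -99/2048, 1287/32768, …
Change of var in L_f (x↦r) gives L₀.
L = (-1 - 2·x) + (1 + 2·x + 2·x^2)·Dx  (order 1).
h: a_k = -3, -3, -3/2, 3/2, -9/8, 3/8, 9/16, -21/16, 183/128, …
ICs: h(0) = -3.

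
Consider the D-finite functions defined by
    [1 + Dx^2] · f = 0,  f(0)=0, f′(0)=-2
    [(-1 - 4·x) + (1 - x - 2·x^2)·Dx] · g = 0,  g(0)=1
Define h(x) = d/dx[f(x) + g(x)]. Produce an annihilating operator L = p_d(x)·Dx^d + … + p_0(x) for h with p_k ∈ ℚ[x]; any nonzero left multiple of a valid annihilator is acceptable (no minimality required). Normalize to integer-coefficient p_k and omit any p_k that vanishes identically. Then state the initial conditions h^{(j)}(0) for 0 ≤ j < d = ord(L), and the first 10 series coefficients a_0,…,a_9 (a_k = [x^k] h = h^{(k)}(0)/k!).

L = (270 + 1200·x + 2862·x^2 + 1860·x^3 + 1920·x^4 + 144·x^5 + 96·x^6) + (-31 - 115·x + 75·x^2 + 241·x^3 + 430·x^4 + 372·x^5 + 56·x^6 + 32·x^7)·Dx + (270 + 1200·x + 2862·x^2 + 1860·x^3 + 1920·x^4 + 144·x^5 + 96·x^6)·Dx^2 + (-31 - 115·x + 75·x^2 + 241·x^3 + 430·x^4 + 372·x^5 + 56·x^6 + 32·x^7)·Dx^3  (order 3).
h: a_k = -1, 6, 16, 44, 1259/12, 258, 214201/360, 1368, 61871039/20160, 6830, …
ICs: h(0) = -1, h′(0) = 6, h′′(0) = 32.

f: a_k = 0, -2, 0, 1/3, 0, -1/60, 0, 1/2520, 0, -1/181440, …
g: a_k = 1, 1, 3, 5, 11, 21, 43, 85, 171, 341, …
Sum ⇒ L₀ = lclm(L_f,L_g) in ℚ(x)⟨Dx⟩.
h=h₀': d/dx-closure on L₀ ⇒ L.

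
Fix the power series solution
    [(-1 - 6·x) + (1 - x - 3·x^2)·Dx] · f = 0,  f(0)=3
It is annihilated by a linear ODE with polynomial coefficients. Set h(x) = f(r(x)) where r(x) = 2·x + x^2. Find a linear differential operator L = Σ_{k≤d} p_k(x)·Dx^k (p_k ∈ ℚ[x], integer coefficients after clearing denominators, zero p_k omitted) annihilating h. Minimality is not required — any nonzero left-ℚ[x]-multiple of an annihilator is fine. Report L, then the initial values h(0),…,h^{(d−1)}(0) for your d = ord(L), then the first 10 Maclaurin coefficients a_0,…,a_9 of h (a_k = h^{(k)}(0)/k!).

f: a_k = 3, 3, 12, 21, 57, 120, 291, 651, 1524, 3477, …
Substitute x→r, Dx→(1/r')Dx; clear ⇒ L₀.
L = (2 + 26·x + 36·x^2 + 12·x^3) + (-1 + 2·x + 13·x^2 + 12·x^3 + 3·x^4)·Dx  (order 1).
h: a_k = 3, 6, 51, 216, 1176, 5790, 29613, 149256, 756489, 3826032, …
ICs: h(0) = 3.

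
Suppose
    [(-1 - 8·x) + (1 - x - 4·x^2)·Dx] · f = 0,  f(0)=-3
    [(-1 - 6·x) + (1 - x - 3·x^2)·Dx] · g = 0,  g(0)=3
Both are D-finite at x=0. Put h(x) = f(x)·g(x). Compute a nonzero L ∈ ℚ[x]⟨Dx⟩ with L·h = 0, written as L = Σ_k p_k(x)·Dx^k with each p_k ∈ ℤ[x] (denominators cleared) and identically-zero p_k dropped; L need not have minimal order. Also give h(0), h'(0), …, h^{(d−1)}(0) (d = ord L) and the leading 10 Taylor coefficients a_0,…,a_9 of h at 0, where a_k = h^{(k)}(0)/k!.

L = (-2 - 12·x + 21·x^2 + 48·x^3) + (1 - 2·x - 6·x^2 + 7·x^3 + 12·x^4)·Dx  (order 1).
h: a_k = -9, -18, -90, -225, -756, -2016, -5913, -15930, -44154, -118305, …
ICs: h(0) = -9.

f: a_k = -3, -3, -15, -27, -87, -195, -543, -1323, -3495, -8787, …
g: a_k = 3, 3, 12, 21, 57, 120, 291, 651, 1524, 3477, …
f·g: L₀ = L_f ⊗_s L_g, ord ≤ 1·1.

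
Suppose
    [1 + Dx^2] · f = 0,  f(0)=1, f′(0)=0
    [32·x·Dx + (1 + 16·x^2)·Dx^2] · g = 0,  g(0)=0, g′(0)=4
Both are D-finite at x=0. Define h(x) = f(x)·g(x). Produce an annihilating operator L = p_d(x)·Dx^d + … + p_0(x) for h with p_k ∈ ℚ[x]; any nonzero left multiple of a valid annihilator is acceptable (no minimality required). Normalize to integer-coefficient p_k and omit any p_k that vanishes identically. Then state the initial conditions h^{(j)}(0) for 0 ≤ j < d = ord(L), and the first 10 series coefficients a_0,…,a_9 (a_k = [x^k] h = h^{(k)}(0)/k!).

L = (1105 + 51776·x^2 + 22016·x^4 + 16384·x^6 + 65536·x^8) + (2112·x + 35840·x^3 + 49152·x^5 + 262144·x^7)·Dx + (1122 + 52352·x^2 + 27648·x^4 + 32768·x^6 + 131072·x^8)·Dx^2 + (2112·x + 35840·x^3 + 49152·x^5 + 262144·x^7)·Dx^3 + (17 + 576·x^2 + 5632·x^4 + 16384·x^6 + 65536·x^8)·Dx^4  (order 4).
h: a_k = 0, 4, 0, -70/3, 0, 6469/30, 0, -3079271/1260, 0, 916452227/30240, …
ICs: h(0) = 0, h′(0) = 4, h′′(0) = 0, h′′′(0) = -140.

f: a_k = 1, 0, -1/2, 0, 1/24, 0, -1/720, 0, 1/40320, 0, …
g: a_k = 0, 4, 0, -64/3, 0, 1024/5, 0, -16384/7, 0, 262144/9, …
Product ⇒ symmetric product L₀, ord ≤ 4.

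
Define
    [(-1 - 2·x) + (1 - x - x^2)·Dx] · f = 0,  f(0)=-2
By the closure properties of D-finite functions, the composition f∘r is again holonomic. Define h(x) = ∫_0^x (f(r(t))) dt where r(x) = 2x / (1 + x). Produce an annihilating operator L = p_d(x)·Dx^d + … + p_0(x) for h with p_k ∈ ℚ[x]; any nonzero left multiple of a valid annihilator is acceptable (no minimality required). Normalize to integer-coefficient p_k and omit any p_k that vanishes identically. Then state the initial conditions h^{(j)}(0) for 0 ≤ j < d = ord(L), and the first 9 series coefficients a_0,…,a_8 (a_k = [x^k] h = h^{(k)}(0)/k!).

f: a_k = -2, -2, -4, -6, -10, -16, -26, -42, -68, …
f∘r: x↦r, Dx↦Dx/r' in L_f ⇒ L₀.
h=∫₀ˣh₀: take L = L₀·Dx.
L = (2 + 10·x)·Dx + (-1 - x + 5·x^2 + 5·x^3)·Dx^2  (order 2).
h: a_k = 0, -2, -2, -4, -5, -12, -50/3, -300/7, -125/2, …
ICs: h(0) = 0, h′(0) = -2.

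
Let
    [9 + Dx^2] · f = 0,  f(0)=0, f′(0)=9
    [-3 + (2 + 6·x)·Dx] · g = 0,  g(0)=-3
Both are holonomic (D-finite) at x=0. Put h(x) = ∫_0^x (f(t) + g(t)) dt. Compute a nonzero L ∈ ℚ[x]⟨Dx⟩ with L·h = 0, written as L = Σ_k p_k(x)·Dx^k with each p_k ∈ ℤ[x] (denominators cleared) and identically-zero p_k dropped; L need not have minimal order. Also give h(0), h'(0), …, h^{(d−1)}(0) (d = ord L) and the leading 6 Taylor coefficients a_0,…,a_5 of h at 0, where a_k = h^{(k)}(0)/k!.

f: a_k = 0, 9, 0, -27/2, 0, 243/40, …
g: a_k = -3, -9/2, 27/8, -81/16, 1215/128, -5103/256, …
f+g: L₀ = lclm(L_f,L_g), ord ≤ 2+1.
∫: right-multiply L₀ by Dx.
L = (-63 - 216·x - 324·x^2)·Dx + (18 + 198·x + 648·x^2 + 648·x^3)·Dx^2 + (-7 - 24·x - 36·x^2)·Dx^3 + (2 + 22·x + 72·x^2 + 72·x^3)·Dx^4  (order 4).
h: a_k = 0, -3, 9/4, 9/8, -297/64, 243/128, …
ICs: h(0) = 0, h′(0) = -3, h′′(0) = 9/2, h′′′(0) = 27/4.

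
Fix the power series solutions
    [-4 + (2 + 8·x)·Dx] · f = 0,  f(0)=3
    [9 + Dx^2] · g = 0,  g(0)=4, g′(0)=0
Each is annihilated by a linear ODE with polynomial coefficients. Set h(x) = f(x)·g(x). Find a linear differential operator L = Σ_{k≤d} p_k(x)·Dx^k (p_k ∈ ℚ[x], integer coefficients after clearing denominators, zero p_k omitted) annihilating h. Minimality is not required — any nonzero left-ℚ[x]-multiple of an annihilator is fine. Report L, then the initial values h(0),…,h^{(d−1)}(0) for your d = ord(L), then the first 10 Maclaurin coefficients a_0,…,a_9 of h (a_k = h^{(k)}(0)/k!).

f: a_k = 3, 6, -6, 12, -30, 84, -252, 792, -2574, 8580, …
g: a_k = 4, 0, -18, 0, 27/2, 0, -81/20, 0, 729/1120, 0, …
f·g: L₀ = L_f ⊗_s L_g, ord ≤ 1·2.
L = (21 + 72·x + 144·x^2) + (-4 - 16·x)·Dx + (1 + 8·x + 16·x^2)·Dx^2  (order 2).
h: a_k = 12, 24, -78, -60, 57/2, 201, -11223/20, 17937/10, -6875397/1120, 11845851/560, …
ICs: h(0) = 12, h′(0) = 24.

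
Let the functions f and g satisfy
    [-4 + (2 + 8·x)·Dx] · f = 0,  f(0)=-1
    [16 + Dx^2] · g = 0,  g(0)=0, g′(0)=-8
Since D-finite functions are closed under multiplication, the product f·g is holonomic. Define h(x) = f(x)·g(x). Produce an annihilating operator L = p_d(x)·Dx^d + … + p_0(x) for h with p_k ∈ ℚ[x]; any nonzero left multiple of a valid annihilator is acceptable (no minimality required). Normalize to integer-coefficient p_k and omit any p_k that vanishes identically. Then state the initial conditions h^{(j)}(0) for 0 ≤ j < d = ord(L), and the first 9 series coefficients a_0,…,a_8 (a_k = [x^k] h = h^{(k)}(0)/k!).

f: a_k = -1, -2, 2, -4, 10, -28, 84, -264, 858, …
g: a_k = 0, -8, 0, 64/3, 0, -256/15, 0, 2048/315, 0, …
h₀=f·g: eliminate ⇒ L₀, order ≤ 1·2.
L = (28 + 128·x + 256·x^2) + (-4 - 16·x)·Dx + (1 + 8·x + 16·x^2)·Dx^2  (order 2).
h: a_k = 0, 8, 16, -112/3, -32/3, -304/15, 864/5, -31456/63, 494528/315, …
ICs: h(0) = 0, h′(0) = 8.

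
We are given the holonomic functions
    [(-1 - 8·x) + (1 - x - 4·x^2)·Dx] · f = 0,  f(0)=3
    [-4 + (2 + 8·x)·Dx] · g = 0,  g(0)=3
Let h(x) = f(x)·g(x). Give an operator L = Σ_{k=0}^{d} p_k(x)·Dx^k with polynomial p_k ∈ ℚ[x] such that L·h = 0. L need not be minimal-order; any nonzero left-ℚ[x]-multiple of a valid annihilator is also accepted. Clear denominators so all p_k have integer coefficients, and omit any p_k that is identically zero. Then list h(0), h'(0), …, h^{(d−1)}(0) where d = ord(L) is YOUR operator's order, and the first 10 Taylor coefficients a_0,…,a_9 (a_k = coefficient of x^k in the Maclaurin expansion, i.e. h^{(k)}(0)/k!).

f: a_k = 3, 3, 15, 27, 87, 195, 543, 1323, 3495, 8787, …
g: a_k = 3, 6, -6, 12, -30, 84, -252, 792, -2574, 8580, …
h₀=f·g: eliminate ⇒ L₀, order ≤ 1·1.
L = (3 + 10·x + 24·x^2) + (-1 - 3·x + 8·x^2 + 16·x^3)·Dx  (order 1).
h: a_k = 9, 27, 45, 189, 279, 1287, 1647, 9171, 8037, 70461, …
ICs: h(0) = 9.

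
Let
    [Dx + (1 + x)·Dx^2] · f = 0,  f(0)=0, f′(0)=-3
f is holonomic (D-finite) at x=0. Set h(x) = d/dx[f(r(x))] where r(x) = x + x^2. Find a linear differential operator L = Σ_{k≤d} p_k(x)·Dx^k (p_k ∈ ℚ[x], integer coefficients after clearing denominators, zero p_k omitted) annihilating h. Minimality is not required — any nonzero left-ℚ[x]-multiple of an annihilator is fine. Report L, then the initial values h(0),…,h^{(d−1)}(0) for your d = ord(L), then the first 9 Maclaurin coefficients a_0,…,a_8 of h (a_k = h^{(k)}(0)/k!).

L = (-1 + 2·x + 2·x^2) + (1 + 3·x + 3·x^2 + 2·x^3)·Dx  (order 1).
h: a_k = -3, -3, 6, -3, -3, 6, -3, -3, 6, …
ICs: h(0) = -3.

f: a_k = 0, -3, 3/2, -1, 3/4, -3/5, 1/2, -3/7, 3/8, …
Substitute x→r, Dx→(1/r')Dx; clear ⇒ L₀.
Differentiate: ansatz ord ≤ ord L₀ ⇒ L.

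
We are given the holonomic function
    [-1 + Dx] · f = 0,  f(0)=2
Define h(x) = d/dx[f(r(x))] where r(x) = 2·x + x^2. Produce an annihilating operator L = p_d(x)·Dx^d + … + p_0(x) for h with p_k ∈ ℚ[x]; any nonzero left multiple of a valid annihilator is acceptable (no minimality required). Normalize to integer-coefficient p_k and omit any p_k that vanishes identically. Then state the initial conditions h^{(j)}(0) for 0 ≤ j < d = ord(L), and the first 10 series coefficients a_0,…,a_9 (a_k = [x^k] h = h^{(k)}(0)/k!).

f: a_k = 2, 2, 1, 1/3, 1/12, 1/60, 1/360, 1/2520, 1/20160, 1/181440, …
f∘r: x↦r, Dx↦Dx/r' in L_f ⇒ L₀.
h=h₀': d/dx-closure on L₀ ⇒ L.
L = (3 + 4·x + 2·x^2) + (-1 - x)·Dx  (order 1).
h: a_k = 4, 12, 20, 76/3, 26, 346/15, 814/45, 90/7, 5281/630, 28787/5670, …
ICs: h(0) = 4.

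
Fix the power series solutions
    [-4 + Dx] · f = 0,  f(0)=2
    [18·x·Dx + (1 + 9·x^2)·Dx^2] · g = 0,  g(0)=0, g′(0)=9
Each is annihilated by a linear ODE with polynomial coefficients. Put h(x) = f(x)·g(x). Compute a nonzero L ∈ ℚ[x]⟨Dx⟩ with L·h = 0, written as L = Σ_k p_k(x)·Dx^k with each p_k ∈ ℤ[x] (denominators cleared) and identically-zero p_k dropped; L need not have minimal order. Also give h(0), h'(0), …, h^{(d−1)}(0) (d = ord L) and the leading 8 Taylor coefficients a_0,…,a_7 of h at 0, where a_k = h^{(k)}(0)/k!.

L = (16 - 72·x + 144·x^2) + (-8 + 18·x - 72·x^2)·Dx + (1 + 9·x^2)·Dx^2  (order 2).
h: a_k = 0, 18, 72, 90, -24, 258/5, 744, -538/35, …
ICs: h(0) = 0, h′(0) = 18.

f: a_k = 2, 8, 16, 64/3, 64/3, 256/15, 512/45, 2048/315, …
g: a_k = 0, 9, 0, -27, 0, 729/5, 0, -6561/7, …
f·g: L₀ = L_f ⊗_s L_g, ord ≤ 1·2.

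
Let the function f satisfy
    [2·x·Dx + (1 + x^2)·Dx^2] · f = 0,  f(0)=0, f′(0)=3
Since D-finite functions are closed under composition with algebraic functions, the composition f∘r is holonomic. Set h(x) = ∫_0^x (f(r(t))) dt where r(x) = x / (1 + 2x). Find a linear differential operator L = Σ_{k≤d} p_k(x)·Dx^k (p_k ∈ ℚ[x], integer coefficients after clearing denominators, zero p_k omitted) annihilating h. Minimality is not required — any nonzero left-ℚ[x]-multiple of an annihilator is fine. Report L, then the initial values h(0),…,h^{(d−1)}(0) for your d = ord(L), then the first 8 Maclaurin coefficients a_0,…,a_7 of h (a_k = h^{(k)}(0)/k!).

L = (4 + 10·x)·Dx^2 + (1 + 4·x + 5·x^2)·Dx^3  (order 3).
h: a_k = 0, 0, 3/2, -2, 11/4, -18/5, 41/10, -22/7, …
ICs: h(0) = 0, h′(0) = 0, h′′(0) = 3.

f: a_k = 0, 3, 0, -1, 0, 3/5, 0, -3/7, …
L₀ from L_f via x↦r, Dx↦r'^{-1}Dx.
Integrate: L := L₀·Dx.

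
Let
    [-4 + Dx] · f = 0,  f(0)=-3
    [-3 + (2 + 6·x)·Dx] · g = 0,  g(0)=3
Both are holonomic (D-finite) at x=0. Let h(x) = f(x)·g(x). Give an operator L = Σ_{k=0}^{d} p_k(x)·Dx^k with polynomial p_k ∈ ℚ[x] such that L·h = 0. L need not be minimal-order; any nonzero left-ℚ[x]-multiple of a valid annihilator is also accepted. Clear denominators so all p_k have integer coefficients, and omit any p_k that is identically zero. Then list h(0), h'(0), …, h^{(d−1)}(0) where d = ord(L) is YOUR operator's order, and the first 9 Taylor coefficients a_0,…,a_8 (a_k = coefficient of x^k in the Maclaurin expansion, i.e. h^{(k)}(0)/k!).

L = (-11 - 24·x) + (2 + 6·x)·Dx  (order 1).
h: a_k = -9, -99/2, -927/8, -2859/16, -24483/128, -230649/1280, -497863/5120, -9695729/71680, 133285631/1146880, …
ICs: h(0) = -9.

f: a_k = -3, -12, -24, -32, -32, -128/5, -256/15, -1024/105, -512/105, …
g: a_k = 3, 9/2, -27/8, 81/16, -1215/128, 5103/256, -45927/1024, 216513/2048, -8444007/32768, …
Product ⇒ symmetric product L₀, ord ≤ 1.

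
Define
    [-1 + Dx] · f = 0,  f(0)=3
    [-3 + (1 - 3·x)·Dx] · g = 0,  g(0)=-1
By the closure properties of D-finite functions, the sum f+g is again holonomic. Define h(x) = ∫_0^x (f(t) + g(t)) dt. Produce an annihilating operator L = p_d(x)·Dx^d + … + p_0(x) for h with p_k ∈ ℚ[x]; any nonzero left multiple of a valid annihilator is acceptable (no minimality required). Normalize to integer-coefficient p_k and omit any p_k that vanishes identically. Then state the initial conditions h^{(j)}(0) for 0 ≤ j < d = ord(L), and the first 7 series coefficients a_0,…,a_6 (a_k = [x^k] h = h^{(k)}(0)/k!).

f: a_k = 3, 3, 3/2, 1/2, 1/8, 1/40, 1/240, …
g: a_k = -1, -3, -9, -27, -81, -243, -729, …
h₀=f+g: left-lcm gives L₀, ord ≤ 2.
Integrate: L := L₀·Dx.
L = (15 + 9·x)·Dx + (-17 - 6·x + 9·x^2)·Dx^2 + (2 - 3·x - 9·x^2)·Dx^3  (order 3).
h: a_k = 0, 2, 0, -5/2, -53/8, -647/40, -9719/240, …
ICs: h(0) = 0, h′(0) = 2, h′′(0) = 0.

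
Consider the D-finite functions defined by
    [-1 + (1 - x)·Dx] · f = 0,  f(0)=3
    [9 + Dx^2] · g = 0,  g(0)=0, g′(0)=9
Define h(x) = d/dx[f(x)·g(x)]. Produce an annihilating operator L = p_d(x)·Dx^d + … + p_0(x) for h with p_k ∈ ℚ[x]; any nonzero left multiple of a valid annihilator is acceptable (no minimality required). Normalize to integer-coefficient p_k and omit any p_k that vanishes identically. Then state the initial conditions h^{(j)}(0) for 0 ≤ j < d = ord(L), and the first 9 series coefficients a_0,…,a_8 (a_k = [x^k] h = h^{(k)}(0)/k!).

f: a_k = 3, 3, 3, 3, 3, 3, 3, 3, 3, …
g: a_k = 0, 9, 0, -27/2, 0, 243/40, 0, -729/560, 0, …
Sym-product of L_f,L_g gives L₀ (≤ ord 2).
Differentiate: ansatz ord ≤ ord L₀ ⇒ L.
L = (7 - 18·x + 9·x^2) + (-2 + 2·x)·Dx + (1 - 2·x + x^2)·Dx^2  (order 2).
h: a_k = 27, 54, -81/2, -54, 189/8, 567/20, 459/80, 459/70, 7533/640, …
ICs: h(0) = 27, h′(0) = 54.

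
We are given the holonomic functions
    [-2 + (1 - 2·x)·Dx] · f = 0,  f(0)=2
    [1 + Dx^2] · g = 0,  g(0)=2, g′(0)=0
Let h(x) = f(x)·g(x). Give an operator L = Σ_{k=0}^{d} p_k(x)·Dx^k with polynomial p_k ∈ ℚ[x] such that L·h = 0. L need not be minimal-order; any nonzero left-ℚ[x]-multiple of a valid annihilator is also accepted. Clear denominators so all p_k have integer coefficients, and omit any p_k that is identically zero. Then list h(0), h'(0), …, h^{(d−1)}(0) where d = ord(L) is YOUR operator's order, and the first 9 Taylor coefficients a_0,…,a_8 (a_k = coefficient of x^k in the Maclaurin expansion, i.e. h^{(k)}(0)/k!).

L = (-1 + 2·x) + 4·Dx + (-1 + 2·x)·Dx^2  (order 2).
h: a_k = 4, 8, 14, 28, 337/6, 337/3, 40439/180, 40439/90, 9058337/10080, …
ICs: h(0) = 4, h′(0) = 8.

f: a_k = 2, 4, 8, 16, 32, 64, 128, 256, 512, …
g: a_k = 2, 0, -1, 0, 1/12, 0, -1/360, 0, 1/20160, …
h₀=f·g: eliminate ⇒ L₀, order ≤ 1·2.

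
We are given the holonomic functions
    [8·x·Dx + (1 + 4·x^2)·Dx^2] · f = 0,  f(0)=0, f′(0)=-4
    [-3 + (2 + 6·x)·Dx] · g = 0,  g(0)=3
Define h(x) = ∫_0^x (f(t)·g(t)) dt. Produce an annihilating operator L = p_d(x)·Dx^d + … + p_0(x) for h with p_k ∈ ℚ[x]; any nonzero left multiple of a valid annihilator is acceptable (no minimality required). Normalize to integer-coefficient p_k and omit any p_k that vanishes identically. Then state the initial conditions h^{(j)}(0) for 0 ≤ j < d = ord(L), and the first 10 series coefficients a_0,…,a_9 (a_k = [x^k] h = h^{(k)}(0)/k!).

f: a_k = 0, -4, 0, 16/3, 0, -64/5, 0, 256/7, 0, -1024/9, …
g: a_k = 3, 9/2, -27/8, 81/16, -1215/128, 5103/256, -45927/1024, 216513/2048, -8444007/32768, 42220035/65536, …
h₀=f·g: eliminate ⇒ L₀, order ≤ 2·1.
h=∫h₀ ⇒ L = L₀·Dx.
L = (27 - 48·x - 36·x^2)·Dx + (-12 - 4·x + 144·x^2 + 144·x^3)·Dx^2 + (4 + 24·x + 52·x^2 + 96·x^3 + 144·x^4)·Dx^3  (order 3).
h: a_k = 0, 0, -6, -6, 59/8, 3/4, -983/320, -35307/2240, 2523957/71680, -431659/17920, …
ICs: h(0) = 0, h′(0) = 0, h′′(0) = -12.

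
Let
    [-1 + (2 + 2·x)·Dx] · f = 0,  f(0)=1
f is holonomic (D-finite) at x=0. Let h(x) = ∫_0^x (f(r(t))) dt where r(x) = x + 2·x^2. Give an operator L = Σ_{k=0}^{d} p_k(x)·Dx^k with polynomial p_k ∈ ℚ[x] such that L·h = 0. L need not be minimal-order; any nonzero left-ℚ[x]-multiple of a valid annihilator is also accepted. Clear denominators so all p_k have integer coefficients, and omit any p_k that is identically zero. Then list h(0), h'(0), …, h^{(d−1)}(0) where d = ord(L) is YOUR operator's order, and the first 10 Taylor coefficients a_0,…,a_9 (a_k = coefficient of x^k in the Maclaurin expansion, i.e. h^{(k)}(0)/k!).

f: a_k = 1, 1/2, -1/8, 1/16, -5/128, 7/256, -21/1024, 33/2048, -429/32768, 715/65536, …
Substitute x→r, Dx→(1/r')Dx; clear ⇒ L₀.
h=∫₀ˣh₀: take L = L₀·Dx.
L = (-1 - 4·x)·Dx + (2 + 2·x + 4·x^2)·Dx^2  (order 2).
h: a_k = 0, 1, 1/4, 7/24, -7/64, -21/640, 119/1536, -27/1024, -791/16384, 17843/294912, …
ICs: h(0) = 0, h′(0) = 1.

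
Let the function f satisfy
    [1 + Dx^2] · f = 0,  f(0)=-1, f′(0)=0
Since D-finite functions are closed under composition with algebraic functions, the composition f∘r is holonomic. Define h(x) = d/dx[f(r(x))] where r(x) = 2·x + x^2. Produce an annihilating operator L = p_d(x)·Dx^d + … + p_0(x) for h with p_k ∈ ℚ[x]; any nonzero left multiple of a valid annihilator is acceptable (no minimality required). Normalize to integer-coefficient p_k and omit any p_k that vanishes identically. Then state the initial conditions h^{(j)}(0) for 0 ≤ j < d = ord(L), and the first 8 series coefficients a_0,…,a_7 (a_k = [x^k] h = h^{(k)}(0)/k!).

L = (7 + 16·x + 24·x^2 + 16·x^3 + 4·x^4) + (-3 - 3·x)·Dx + (1 + 2·x + x^2)·Dx^2  (order 2).
h: a_k = 0, 4, 6, -2/3, -20/3, -82/15, -7/15, 719/315, …
ICs: h(0) = 0, h′(0) = 4.

f: a_k = -1, 0, 1/2, 0, -1/24, 0, 1/720, 0, …
f∘r: x↦r, Dx↦Dx/r' in L_f ⇒ L₀.
Derive L from L₀ (diff closure).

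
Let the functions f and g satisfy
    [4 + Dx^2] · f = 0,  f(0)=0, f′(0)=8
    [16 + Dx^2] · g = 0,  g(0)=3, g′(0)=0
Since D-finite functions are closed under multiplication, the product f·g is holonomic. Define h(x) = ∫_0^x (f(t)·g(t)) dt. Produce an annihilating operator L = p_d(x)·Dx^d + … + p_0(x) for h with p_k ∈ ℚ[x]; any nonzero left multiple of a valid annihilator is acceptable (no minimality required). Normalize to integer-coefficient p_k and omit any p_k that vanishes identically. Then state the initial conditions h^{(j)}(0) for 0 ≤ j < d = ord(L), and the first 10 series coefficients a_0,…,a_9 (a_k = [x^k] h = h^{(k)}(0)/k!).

L = 144·Dx + 40·Dx^3 + Dx^5  (order 5).
h: a_k = 0, 0, 12, 0, -52, 0, 968/15, 0, -4372/105, 0, …
ICs: h(0) = 0, h′(0) = 0, h′′(0) = 24, h′′′(0) = 0, h′′′′(0) = -1248.

f: a_k = 0, 8, 0, -16/3, 0, 16/15, 0, -32/315, 0, 16/2835, …
g: a_k = 3, 0, -24, 0, 32, 0, -256/15, 0, 512/105, 0, …
Sym-product of L_f,L_g gives L₀ (≤ ord 4).
∫: right-multiply L₀ by Dx.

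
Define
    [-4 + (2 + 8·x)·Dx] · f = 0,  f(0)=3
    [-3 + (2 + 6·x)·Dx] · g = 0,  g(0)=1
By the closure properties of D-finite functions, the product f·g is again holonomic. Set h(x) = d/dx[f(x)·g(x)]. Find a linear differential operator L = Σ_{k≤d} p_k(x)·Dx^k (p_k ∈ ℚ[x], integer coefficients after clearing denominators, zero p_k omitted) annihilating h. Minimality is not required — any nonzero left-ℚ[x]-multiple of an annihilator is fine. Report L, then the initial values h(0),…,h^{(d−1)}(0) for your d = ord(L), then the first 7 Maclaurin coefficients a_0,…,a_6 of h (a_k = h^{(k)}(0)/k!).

L = -1 + (-14 - 146·x - 504·x^2 - 576·x^3)·Dx  (order 1).
h: a_k = 21/2, -3/4, 63/16, -591/32, 20895/256, -178173/512, 2968371/2048, …
ICs: h(0) = 21/2.

f: a_k = 3, 6, -6, 12, -30, 84, -252, …
g: a_k = 1, 3/2, -9/8, 27/16, -405/128, 1701/256, -15309/1024, …
L₀ := L_f ⊗_s L_g (sym. prod.), ord ≤ 1.
h=h₀': d/dx-closure on L₀ ⇒ L.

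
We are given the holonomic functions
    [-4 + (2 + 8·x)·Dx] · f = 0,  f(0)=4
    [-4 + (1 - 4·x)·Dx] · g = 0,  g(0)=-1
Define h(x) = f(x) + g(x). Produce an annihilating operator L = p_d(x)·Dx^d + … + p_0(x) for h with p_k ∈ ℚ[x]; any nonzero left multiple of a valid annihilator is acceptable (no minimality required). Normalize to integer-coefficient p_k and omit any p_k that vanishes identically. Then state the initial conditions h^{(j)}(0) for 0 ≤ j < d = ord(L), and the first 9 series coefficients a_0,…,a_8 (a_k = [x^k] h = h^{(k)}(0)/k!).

f: a_k = 4, 8, -8, 16, -40, 112, -336, 1056, -3432, …
g: a_k = -1, -4, -16, -64, -256, -1024, -4096, -16384, -65536, …
Sum ⇒ L₀ = lclm(L_f,L_g) in ℚ(x)⟨Dx⟩.
L = (40 + 96·x) + (-18 - 112·x - 288·x^2)·Dx + (1 + 12·x - 16·x^2 - 192·x^3)·Dx^2  (order 2).
h: a_k = 3, 4, -24, -48, -296, -912, -4432, -15328, -68968, …
ICs: h(0) = 3, h′(0) = 4.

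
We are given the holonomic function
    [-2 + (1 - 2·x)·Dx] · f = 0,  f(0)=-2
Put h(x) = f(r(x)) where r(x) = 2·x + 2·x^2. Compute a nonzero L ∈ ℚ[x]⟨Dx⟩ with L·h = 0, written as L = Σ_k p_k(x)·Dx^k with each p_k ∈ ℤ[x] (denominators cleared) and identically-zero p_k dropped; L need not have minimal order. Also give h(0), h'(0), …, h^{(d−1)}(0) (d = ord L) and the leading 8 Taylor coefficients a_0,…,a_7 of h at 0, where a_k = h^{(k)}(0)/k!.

f: a_k = -2, -4, -8, -16, -32, -64, -128, -256, …
Substitute x→r, Dx→(1/r')Dx; clear ⇒ L₀.
L = (4 + 8·x) + (-1 + 4·x + 4·x^2)·Dx  (order 1).
h: a_k = -2, -8, -40, -192, -928, -4480, -21632, -104448, …
ICs: h(0) = -2.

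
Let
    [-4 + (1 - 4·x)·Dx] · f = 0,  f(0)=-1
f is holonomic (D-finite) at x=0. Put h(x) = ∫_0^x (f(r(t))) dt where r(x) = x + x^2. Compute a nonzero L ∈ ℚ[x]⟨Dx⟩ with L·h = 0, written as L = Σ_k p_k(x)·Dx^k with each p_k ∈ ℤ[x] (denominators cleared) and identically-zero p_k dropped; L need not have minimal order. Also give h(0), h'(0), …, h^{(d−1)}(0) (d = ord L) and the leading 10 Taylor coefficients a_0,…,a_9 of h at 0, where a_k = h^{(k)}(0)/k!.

L = (4 + 8·x)·Dx + (-1 + 4·x + 4·x^2)·Dx^2  (order 2).
h: a_k = 0, -1, -2, -20/3, -24, -464/5, -1120/3, -10816/7, -6528, -252160/9, …
ICs: h(0) = 0, h′(0) = -1.

f: a_k = -1, -4, -16, -64, -256, -1024, -4096, -16384, -65536, -262144, …
f∘r: x↦r, Dx↦Dx/r' in L_f ⇒ L₀.
h=∫h₀ ⇒ L = L₀·Dx.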